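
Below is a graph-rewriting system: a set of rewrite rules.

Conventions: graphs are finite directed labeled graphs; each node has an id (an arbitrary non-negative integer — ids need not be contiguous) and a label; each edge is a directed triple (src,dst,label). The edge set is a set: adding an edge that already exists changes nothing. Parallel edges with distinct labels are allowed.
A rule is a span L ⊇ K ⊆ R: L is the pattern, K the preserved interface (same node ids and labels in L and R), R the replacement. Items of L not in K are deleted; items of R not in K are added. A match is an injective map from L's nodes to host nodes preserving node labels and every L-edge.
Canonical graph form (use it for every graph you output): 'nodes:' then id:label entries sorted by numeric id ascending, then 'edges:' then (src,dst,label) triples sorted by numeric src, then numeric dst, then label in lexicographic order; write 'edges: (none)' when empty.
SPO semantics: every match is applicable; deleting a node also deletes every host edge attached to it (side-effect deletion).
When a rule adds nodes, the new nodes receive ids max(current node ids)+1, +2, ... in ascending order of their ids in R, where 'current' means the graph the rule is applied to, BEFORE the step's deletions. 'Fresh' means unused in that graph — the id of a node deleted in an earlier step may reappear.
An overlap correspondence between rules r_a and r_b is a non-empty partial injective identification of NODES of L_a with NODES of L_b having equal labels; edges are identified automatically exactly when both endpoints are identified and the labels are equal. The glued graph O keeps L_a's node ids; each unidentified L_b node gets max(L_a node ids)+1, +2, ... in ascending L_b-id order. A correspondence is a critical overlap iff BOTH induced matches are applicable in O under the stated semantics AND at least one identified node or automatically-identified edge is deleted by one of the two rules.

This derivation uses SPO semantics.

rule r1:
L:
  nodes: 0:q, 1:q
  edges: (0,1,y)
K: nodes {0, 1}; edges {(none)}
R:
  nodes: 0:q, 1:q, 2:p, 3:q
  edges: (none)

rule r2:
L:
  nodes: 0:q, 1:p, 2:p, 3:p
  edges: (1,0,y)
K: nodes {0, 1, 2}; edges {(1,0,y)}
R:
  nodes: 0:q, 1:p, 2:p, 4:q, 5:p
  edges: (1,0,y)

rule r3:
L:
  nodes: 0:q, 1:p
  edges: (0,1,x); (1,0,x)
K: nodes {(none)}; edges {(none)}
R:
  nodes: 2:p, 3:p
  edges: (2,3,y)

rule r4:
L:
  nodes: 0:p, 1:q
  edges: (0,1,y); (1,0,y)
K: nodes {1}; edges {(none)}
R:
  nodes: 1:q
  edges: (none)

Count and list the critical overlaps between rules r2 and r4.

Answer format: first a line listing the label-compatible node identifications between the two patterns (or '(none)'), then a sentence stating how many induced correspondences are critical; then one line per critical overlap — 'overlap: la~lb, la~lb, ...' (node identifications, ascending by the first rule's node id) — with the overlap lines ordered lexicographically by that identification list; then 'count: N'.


label-compatible node identifications between L(r2) and L(r4): 0~1, 1~0, 2~0, 3~0
6 of the induced correspondences are critical overlaps of r2 and r4.
overlap: 0~1, 1~0
overlap: 0~1, 2~0
overlap: 0~1, 3~0
overlap: 1~0
overlap: 2~0
overlap: 3~0
count: 6


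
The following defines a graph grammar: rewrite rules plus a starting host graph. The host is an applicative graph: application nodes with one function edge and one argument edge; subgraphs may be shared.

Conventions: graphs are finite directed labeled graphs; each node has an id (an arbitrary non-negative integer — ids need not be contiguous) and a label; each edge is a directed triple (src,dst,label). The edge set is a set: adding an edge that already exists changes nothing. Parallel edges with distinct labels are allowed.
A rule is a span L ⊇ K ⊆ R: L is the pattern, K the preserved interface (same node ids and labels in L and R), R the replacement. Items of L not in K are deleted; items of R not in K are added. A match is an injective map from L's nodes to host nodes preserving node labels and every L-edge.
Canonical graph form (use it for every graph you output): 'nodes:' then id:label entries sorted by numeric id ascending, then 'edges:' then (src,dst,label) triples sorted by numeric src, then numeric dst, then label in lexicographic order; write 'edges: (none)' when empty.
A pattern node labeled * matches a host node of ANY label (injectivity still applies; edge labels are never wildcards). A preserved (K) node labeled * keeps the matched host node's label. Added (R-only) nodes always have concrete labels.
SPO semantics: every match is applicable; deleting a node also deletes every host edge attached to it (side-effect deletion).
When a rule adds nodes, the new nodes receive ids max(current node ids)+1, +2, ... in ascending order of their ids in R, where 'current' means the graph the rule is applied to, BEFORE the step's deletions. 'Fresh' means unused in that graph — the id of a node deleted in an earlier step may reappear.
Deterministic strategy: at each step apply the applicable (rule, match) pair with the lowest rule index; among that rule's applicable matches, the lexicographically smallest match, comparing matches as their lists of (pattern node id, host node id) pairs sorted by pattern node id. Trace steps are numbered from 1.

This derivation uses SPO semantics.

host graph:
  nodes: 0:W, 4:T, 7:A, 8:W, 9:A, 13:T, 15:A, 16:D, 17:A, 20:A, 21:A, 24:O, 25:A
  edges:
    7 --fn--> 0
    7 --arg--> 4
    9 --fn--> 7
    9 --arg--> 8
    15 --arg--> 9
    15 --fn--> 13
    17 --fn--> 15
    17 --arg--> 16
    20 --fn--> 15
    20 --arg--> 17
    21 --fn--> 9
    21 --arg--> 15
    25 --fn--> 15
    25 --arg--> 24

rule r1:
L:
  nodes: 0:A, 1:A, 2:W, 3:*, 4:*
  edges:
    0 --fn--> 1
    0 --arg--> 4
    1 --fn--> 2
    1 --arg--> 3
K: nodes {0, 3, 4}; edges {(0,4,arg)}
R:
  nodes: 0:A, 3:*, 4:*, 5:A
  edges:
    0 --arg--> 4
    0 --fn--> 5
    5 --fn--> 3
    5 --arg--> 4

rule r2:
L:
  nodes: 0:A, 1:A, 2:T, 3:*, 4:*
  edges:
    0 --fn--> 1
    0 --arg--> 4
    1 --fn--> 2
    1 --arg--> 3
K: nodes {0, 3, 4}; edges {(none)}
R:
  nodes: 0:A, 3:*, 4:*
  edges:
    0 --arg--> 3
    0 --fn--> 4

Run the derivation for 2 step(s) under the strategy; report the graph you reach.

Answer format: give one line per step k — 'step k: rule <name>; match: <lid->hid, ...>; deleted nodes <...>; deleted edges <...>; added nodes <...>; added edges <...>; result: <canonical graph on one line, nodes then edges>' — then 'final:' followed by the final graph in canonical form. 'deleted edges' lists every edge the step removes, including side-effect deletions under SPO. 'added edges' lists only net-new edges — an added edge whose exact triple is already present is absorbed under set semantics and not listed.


step 1: rule r1; match: 0->9, 1->7, 2->0, 3->4, 4->8; deleted nodes 0, 7; deleted edges (7,0,fn); (7,4,arg); (9,7,fn); added nodes 26; added edges (9,26,fn); (26,4,fn); (26,8,arg); result: nodes: 4:T, 8:W, 9:A, 13:T, 15:A, 16:D, 17:A, 20:A, 21:A, 24:O, 25:A, 26:A edges: (9,8,arg); (9,26,fn); (15,9,arg); (15,13,fn); (17,15,fn); (17,16,arg); (20,15,fn); (20,17,arg); (21,9,fn); (21,15,arg); (25,15,fn); (25,24,arg); (26,4,fn); (26,8,arg)
step 2: rule r2; match: 0->17, 1->15, 2->13, 3->9, 4->16; deleted nodes 13, 15; deleted edges (15,9,arg); (15,13,fn); (17,15,fn); (17,16,arg); (20,15,fn); (21,15,arg); (25,15,fn); added nodes (none); added edges (17,9,arg); (17,16,fn); result: nodes: 4:T, 8:W, 9:A, 16:D, 17:A, 20:A, 21:A, 24:O, 25:A, 26:A edges: (9,8,arg); (9,26,fn); (17,9,arg); (17,16,fn); (20,17,arg); (21,9,fn); (25,24,arg); (26,4,fn); (26,8,arg)
final:
nodes: 4:T, 8:W, 9:A, 16:D, 17:A, 20:A, 21:A, 24:O, 25:A, 26:A
edges: (9,8,arg); (9,26,fn); (17,9,arg); (17,16,fn); (20,17,arg); (21,9,fn); (25,24,arg); (26,4,fn); (26,8,arg)


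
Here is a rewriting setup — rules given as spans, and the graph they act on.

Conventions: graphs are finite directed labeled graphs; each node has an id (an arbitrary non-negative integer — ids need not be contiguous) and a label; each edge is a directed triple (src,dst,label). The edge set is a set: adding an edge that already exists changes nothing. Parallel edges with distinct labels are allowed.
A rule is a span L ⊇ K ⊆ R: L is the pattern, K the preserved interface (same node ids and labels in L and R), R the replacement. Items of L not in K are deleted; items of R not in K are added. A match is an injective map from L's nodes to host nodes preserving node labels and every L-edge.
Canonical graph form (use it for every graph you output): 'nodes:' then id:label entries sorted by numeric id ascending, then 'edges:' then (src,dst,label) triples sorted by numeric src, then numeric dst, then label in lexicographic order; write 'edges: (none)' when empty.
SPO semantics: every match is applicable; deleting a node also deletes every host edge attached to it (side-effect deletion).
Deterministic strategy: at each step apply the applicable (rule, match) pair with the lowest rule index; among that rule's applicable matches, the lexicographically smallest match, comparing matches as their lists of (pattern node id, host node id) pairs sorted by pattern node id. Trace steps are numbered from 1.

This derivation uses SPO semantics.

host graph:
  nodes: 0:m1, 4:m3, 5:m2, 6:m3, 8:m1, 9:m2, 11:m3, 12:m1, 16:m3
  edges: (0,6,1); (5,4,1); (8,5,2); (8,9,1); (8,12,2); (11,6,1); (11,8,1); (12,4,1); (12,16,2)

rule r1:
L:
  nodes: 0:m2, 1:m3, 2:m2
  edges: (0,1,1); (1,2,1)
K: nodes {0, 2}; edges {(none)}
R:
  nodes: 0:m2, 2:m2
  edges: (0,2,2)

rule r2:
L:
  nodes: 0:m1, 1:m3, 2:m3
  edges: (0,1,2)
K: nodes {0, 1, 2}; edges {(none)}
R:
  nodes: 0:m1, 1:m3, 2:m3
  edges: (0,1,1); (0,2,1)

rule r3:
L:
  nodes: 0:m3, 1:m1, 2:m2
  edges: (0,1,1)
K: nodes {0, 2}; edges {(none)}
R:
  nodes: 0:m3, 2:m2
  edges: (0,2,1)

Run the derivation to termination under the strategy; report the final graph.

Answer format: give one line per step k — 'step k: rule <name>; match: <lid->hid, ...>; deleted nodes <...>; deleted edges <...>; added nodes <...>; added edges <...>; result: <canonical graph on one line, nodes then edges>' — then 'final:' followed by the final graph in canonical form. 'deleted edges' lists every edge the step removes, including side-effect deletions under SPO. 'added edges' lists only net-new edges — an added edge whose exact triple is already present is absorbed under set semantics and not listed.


step 1: rule r2; match: 0->12, 1->16, 2->4; deleted nodes (none); deleted edges (12,16,2); added nodes (none); added edges (12,16,1); result: nodes: 0:m1, 4:m3, 5:m2, 6:m3, 8:m1, 9:m2, 11:m3, 12:m1, 16:m3 edges: (0,6,1); (5,4,1); (8,5,2); (8,9,1); (8,12,2); (11,6,1); (11,8,1); (12,4,1); (12,16,1)
step 2: rule r3; match: 0->11, 1->8, 2->5; deleted nodes 8; deleted edges (8,5,2); (8,9,1); (8,12,2); (11,8,1); added nodes (none); added edges (11,5,1); result: nodes: 0:m1, 4:m3, 5:m2, 6:m3, 9:m2, 11:m3, 12:m1, 16:m3 edges: (0,6,1); (5,4,1); (11,5,1); (11,6,1); (12,4,1); (12,16,1)
final:
nodes: 0:m1, 4:m3, 5:m2, 6:m3, 9:m2, 11:m3, 12:m1, 16:m3
edges: (0,6,1); (5,4,1); (11,5,1); (11,6,1); (12,4,1); (12,16,1)


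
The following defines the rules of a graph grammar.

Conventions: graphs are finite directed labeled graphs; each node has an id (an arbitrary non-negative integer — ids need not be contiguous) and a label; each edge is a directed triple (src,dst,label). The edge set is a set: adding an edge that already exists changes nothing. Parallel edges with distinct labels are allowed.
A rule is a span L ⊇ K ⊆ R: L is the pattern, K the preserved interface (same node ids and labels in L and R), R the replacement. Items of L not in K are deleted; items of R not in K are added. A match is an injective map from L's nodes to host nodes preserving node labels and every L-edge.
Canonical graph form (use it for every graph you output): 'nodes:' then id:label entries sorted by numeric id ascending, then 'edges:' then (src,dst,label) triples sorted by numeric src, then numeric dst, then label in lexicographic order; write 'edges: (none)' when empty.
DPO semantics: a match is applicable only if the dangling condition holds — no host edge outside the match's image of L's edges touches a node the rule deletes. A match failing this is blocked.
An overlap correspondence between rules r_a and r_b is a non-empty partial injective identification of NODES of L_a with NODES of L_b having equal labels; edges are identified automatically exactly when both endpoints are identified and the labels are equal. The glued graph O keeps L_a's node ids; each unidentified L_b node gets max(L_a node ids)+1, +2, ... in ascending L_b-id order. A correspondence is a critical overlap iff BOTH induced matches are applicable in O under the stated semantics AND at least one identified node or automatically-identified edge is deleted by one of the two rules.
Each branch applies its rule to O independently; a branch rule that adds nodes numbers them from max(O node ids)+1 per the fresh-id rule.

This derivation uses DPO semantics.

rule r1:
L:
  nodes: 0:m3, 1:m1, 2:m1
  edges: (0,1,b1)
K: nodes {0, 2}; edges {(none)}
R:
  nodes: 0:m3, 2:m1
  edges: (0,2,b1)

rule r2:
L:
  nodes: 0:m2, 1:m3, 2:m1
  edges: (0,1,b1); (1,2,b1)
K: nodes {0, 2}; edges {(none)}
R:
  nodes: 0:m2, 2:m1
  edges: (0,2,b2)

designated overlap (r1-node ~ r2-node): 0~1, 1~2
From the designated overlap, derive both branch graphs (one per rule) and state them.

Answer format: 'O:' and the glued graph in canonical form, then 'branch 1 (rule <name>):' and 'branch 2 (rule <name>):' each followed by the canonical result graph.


O:
nodes: 0:m3, 1:m1, 2:m1, 3:m2
edges: (0,1,b1); (3,0,b1)
branch 1 (rule r1):
nodes: 0:m3, 2:m1, 3:m2
edges: (0,2,b1); (3,0,b1)
branch 2 (rule r2):
nodes: 1:m1, 2:m1, 3:m2
edges: (3,1,b2)


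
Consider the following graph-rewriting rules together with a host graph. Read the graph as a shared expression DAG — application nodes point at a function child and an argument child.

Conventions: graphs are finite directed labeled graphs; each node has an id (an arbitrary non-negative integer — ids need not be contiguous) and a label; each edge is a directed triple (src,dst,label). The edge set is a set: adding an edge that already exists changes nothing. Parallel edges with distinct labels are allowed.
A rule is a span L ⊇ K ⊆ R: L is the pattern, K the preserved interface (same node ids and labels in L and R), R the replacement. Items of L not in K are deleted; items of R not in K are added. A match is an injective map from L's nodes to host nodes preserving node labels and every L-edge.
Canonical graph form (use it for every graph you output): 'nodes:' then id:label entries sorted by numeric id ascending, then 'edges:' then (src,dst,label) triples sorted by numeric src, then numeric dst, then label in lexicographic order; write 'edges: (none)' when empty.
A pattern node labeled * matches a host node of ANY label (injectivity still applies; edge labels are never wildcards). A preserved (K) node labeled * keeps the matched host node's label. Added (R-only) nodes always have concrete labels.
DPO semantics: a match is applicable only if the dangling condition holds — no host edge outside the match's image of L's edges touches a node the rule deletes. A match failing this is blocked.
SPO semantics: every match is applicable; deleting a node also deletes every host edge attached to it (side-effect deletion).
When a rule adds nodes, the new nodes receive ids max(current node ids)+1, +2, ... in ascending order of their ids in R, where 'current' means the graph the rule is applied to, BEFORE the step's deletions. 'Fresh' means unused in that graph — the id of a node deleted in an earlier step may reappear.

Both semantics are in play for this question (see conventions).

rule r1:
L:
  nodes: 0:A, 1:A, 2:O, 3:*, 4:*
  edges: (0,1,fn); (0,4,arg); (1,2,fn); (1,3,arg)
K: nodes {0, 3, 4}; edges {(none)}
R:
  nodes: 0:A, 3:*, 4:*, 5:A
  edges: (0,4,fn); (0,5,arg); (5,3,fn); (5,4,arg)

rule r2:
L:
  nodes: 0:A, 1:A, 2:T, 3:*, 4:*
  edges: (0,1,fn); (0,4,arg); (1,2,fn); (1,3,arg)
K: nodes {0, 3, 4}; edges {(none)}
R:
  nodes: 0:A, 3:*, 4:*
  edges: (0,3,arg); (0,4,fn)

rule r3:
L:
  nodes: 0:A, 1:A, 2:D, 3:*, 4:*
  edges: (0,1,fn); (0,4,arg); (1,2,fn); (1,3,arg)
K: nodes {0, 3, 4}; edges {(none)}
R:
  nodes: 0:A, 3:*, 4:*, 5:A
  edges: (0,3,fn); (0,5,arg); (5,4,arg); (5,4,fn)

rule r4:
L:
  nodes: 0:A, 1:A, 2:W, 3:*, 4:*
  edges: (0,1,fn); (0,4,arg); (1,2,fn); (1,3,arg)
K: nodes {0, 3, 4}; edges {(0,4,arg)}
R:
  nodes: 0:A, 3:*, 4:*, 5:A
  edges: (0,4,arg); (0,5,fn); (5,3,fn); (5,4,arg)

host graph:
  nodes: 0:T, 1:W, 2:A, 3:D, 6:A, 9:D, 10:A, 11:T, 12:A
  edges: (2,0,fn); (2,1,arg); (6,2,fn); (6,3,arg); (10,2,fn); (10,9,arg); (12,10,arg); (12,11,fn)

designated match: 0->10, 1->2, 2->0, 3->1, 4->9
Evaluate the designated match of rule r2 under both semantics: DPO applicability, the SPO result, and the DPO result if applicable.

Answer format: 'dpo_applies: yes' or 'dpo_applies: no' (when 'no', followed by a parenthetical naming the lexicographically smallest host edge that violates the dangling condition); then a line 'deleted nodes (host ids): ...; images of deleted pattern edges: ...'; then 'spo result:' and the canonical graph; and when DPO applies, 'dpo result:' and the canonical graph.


dpo_applies: no
(the rule deletes node 2, which keeps host edge (6,2,fn) outside the match image — the dangling condition fails, DPO blocks; SPO proceeds and side-deletes such edges)
deleted nodes (host ids): 0, 2; images of deleted pattern edges: (2,0,fn); (2,1,arg); (10,2,fn); (10,9,arg)
spo result:
nodes: 1:W, 3:D, 6:A, 9:D, 10:A, 11:T, 12:A
edges: (6,3,arg); (10,1,arg); (10,9,fn); (12,10,arg); (12,11,fn)


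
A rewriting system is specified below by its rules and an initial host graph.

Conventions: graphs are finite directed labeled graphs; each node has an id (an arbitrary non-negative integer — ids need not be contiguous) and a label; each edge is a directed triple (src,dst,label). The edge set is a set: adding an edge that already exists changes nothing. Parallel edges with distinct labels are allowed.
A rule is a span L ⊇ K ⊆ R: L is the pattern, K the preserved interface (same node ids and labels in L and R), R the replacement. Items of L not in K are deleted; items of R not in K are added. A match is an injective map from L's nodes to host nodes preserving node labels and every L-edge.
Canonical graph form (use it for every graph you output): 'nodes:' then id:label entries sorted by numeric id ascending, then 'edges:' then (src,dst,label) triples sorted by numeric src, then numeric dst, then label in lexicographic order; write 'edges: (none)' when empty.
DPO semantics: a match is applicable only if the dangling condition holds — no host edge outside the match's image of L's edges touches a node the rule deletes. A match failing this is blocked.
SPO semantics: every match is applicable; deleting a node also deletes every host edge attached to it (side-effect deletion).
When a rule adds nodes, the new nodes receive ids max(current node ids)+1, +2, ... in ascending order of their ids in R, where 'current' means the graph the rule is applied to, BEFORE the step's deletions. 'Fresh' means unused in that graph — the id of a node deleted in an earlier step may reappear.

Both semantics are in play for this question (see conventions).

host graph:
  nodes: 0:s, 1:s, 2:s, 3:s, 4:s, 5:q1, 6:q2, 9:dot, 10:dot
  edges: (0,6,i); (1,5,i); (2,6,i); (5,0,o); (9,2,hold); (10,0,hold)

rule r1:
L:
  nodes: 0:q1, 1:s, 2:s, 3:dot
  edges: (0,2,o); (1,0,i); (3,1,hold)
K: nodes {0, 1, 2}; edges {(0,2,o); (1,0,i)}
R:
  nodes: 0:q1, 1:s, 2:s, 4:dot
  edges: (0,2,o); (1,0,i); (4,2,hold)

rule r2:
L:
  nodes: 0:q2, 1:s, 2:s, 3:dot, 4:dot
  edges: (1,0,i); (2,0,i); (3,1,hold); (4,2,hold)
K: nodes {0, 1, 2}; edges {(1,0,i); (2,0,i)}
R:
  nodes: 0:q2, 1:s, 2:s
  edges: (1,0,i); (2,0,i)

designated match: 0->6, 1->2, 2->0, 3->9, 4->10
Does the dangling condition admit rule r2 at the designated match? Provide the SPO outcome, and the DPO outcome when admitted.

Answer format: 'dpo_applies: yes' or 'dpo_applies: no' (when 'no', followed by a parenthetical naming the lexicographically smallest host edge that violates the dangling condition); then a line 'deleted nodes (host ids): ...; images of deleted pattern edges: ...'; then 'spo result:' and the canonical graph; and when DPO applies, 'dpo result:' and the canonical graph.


dpo_applies: yes
deleted nodes (host ids): 9, 10; images of deleted pattern edges: (9,2,hold); (10,0,hold)
spo result:
nodes: 0:s, 1:s, 2:s, 3:s, 4:s, 5:q1, 6:q2
edges: (0,6,i); (1,5,i); (2,6,i); (5,0,o)
dpo result:
nodes: 0:s, 1:s, 2:s, 3:s, 4:s, 5:q1, 6:q2
edges: (0,6,i); (1,5,i); (2,6,i); (5,0,o)


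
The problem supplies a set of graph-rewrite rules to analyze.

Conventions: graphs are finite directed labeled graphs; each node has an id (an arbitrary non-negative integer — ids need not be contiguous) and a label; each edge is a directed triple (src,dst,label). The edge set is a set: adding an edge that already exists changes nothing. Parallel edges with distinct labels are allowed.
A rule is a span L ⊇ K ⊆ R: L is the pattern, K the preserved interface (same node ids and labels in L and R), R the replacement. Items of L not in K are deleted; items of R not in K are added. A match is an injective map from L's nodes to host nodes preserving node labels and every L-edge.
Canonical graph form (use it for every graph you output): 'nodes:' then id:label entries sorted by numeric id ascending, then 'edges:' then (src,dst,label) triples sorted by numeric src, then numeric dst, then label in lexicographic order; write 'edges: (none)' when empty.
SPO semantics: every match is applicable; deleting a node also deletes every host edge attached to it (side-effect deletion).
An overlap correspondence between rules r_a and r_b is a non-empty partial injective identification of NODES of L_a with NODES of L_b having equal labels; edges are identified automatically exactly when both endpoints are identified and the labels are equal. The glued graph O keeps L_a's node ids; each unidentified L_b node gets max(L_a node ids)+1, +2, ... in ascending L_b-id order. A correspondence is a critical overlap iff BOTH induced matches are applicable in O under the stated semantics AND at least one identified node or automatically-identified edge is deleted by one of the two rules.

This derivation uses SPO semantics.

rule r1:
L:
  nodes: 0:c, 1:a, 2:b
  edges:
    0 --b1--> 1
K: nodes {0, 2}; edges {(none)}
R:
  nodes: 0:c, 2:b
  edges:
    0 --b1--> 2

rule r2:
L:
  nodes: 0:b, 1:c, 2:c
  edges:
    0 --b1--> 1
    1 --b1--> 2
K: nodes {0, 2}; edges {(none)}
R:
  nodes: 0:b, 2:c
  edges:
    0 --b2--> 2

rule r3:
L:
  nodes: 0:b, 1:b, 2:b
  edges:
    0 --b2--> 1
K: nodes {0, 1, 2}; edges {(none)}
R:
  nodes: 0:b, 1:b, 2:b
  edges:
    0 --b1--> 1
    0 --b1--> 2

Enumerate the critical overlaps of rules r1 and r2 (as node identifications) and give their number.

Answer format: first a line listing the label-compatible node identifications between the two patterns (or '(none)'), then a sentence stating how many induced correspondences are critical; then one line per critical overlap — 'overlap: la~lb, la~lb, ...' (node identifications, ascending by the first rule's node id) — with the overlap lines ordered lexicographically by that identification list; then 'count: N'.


label-compatible node identifications between L(r1) and L(r2): 0~1, 0~2, 2~0
2 of the induced correspondences are critical overlaps of r1 and r2.
overlap: 0~1
overlap: 0~1, 2~0
count: 2


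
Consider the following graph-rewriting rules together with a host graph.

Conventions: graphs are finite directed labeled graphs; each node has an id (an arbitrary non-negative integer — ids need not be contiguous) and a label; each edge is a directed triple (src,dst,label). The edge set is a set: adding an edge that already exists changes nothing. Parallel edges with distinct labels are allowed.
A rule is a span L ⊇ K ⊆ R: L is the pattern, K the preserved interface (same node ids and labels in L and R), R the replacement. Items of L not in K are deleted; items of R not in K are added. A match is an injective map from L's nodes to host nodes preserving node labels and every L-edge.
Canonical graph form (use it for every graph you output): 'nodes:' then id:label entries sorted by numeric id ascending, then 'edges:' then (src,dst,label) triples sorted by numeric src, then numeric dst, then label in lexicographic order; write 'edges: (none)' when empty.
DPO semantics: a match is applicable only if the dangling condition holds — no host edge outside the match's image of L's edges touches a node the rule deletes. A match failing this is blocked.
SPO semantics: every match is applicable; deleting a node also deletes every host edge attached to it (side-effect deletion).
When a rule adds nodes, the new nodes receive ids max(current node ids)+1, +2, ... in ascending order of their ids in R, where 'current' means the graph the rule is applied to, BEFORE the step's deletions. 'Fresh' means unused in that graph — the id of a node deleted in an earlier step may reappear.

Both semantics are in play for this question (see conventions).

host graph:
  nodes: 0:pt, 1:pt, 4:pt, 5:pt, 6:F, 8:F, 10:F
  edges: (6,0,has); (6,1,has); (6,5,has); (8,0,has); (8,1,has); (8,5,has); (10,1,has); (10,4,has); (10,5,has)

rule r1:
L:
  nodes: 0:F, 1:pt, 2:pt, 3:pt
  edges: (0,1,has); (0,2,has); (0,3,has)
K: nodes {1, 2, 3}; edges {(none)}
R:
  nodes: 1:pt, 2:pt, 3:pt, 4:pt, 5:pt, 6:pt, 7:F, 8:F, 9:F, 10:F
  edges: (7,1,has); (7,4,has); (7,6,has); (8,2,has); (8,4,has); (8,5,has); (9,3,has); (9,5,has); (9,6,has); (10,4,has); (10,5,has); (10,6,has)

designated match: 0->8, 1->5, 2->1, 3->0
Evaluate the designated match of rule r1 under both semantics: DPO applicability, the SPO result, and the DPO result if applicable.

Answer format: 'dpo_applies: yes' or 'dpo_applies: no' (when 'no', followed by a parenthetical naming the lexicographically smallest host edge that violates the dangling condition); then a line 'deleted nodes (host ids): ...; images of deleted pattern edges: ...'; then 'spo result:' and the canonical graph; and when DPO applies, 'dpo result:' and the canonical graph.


dpo_applies: yes
deleted nodes (host ids): 8; images of deleted pattern edges: (8,0,has); (8,1,has); (8,5,has)
spo result:
nodes: 0:pt, 1:pt, 4:pt, 5:pt, 6:F, 10:F, 11:pt, 12:pt, 13:pt, 14:F, 15:F, 16:F, 17:F
edges: (6,0,has); (6,1,has); (6,5,has); (10,1,has); (10,4,has); (10,5,has); (14,5,has); (14,11,has); (14,13,has); (15,1,has); (15,11,has); (15,12,has); (16,0,has); (16,12,has); (16,13,has); (17,11,has); (17,12,has); (17,13,has)
dpo result:
nodes: 0:pt, 1:pt, 4:pt, 5:pt, 6:F, 10:F, 11:pt, 12:pt, 13:pt, 14:F, 15:F, 16:F, 17:F
edges: (6,0,has); (6,1,has); (6,5,has); (10,1,has); (10,4,has); (10,5,has); (14,5,has); (14,11,has); (14,13,has); (15,1,has); (15,11,has); (15,12,has); (16,0,has); (16,12,has); (16,13,has); (17,11,has); (17,12,has); (17,13,has)


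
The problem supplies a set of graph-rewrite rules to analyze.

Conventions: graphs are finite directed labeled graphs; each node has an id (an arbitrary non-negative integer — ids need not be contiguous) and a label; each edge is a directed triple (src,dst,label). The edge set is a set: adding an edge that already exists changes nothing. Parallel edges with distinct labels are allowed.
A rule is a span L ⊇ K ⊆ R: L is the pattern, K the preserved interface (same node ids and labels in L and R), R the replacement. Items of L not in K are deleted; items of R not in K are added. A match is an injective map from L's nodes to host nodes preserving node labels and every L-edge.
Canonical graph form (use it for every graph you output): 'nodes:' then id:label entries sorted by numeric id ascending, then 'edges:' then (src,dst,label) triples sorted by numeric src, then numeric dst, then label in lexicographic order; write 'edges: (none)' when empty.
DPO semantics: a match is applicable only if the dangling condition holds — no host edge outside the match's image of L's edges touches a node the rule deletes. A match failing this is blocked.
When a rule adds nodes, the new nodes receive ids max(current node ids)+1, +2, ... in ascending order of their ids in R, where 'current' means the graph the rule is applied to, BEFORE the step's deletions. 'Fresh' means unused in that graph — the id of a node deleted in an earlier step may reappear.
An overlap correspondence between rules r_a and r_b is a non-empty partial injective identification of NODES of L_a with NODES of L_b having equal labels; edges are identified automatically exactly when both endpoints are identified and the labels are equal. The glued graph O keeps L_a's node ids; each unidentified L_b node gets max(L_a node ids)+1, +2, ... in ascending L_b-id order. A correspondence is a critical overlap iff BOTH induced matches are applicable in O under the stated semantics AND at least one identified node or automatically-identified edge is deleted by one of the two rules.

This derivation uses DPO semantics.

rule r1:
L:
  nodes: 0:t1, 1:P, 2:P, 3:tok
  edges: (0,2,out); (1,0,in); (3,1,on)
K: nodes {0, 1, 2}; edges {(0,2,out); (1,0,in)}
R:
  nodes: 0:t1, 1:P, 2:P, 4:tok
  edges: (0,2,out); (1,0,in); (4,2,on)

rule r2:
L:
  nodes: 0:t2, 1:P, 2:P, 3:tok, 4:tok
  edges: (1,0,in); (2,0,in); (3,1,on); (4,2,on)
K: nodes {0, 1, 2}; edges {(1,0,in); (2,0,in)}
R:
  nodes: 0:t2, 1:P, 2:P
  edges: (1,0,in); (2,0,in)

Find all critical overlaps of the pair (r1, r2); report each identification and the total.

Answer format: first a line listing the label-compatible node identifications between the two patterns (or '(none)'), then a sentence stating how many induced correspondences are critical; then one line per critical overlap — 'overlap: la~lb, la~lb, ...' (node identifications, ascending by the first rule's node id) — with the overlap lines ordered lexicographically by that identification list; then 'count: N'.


label-compatible node identifications between L(r1) and L(r2): 1~1, 1~2, 2~1, 2~2, 3~3, 3~4
4 of the induced correspondences are critical overlaps of r1 and r2.
overlap: 1~1, 2~2, 3~3
overlap: 1~1, 3~3
overlap: 1~2, 2~1, 3~4
overlap: 1~2, 3~4
count: 4


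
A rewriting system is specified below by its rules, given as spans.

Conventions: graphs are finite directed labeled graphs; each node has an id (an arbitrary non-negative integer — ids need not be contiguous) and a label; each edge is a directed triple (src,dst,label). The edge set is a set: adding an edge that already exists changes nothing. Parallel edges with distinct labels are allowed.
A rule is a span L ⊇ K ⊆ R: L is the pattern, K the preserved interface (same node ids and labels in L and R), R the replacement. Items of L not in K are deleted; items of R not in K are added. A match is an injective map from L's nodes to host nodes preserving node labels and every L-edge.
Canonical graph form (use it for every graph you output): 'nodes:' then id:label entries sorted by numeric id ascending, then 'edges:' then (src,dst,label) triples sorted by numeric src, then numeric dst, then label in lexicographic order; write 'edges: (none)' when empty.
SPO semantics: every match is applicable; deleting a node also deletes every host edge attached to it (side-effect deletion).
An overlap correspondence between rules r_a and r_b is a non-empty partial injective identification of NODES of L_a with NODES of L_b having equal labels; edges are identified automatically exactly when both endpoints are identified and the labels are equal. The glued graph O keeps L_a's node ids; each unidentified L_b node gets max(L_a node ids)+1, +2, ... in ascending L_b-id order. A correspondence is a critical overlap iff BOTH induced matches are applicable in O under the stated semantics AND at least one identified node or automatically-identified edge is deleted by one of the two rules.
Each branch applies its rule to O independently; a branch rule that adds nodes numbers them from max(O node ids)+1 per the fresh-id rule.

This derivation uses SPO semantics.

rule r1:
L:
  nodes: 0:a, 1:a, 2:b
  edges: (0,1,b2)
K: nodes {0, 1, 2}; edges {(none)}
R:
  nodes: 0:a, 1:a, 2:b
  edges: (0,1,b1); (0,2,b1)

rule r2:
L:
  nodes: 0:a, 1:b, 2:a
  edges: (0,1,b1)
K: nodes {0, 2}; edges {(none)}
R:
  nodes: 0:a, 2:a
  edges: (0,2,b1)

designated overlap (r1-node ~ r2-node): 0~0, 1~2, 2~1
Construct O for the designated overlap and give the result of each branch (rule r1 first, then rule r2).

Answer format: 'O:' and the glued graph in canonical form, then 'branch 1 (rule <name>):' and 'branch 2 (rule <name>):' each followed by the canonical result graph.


O:
nodes: 0:a, 1:a, 2:b
edges: (0,1,b2); (0,2,b1)
branch 1 (rule r1):
nodes: 0:a, 1:a, 2:b
edges: (0,1,b1); (0,2,b1)
branch 2 (rule r2):
nodes: 0:a, 1:a
edges: (0,1,b1); (0,1,b2)


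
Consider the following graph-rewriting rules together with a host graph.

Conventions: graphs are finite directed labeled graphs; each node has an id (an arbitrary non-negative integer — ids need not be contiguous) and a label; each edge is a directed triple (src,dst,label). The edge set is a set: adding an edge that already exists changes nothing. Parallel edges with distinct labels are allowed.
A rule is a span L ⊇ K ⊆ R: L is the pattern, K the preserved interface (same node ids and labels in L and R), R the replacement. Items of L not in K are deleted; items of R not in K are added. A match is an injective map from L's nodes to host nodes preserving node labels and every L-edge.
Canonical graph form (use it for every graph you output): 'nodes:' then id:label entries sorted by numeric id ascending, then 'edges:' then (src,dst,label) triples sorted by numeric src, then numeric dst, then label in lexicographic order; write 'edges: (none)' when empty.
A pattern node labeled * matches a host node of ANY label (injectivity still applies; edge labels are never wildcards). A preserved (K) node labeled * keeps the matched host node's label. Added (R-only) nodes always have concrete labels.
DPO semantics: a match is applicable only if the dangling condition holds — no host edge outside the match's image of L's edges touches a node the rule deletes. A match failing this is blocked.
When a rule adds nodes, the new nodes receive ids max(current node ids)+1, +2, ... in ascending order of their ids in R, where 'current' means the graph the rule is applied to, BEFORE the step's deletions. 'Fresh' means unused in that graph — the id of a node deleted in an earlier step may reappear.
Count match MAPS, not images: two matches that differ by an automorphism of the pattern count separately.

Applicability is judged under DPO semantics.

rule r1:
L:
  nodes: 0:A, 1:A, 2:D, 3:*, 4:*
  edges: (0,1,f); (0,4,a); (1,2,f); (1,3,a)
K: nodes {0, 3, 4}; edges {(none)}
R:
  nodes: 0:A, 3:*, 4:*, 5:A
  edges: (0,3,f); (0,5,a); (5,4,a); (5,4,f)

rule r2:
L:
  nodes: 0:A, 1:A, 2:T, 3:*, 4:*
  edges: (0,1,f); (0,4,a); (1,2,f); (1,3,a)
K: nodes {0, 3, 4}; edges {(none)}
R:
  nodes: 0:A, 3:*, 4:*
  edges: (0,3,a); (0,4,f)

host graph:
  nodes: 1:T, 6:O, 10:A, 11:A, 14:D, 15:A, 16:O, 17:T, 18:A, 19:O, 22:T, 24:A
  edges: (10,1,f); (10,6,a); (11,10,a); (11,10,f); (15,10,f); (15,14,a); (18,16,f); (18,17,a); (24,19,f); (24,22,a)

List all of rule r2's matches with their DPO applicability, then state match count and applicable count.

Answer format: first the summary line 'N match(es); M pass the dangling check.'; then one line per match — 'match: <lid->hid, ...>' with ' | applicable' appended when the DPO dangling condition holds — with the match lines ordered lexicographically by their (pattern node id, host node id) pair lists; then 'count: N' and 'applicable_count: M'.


1 match(es); 0 pass the dangling check.
match: 0->15, 1->10, 2->1, 3->6, 4->14
count: 1
applicable_count: 0


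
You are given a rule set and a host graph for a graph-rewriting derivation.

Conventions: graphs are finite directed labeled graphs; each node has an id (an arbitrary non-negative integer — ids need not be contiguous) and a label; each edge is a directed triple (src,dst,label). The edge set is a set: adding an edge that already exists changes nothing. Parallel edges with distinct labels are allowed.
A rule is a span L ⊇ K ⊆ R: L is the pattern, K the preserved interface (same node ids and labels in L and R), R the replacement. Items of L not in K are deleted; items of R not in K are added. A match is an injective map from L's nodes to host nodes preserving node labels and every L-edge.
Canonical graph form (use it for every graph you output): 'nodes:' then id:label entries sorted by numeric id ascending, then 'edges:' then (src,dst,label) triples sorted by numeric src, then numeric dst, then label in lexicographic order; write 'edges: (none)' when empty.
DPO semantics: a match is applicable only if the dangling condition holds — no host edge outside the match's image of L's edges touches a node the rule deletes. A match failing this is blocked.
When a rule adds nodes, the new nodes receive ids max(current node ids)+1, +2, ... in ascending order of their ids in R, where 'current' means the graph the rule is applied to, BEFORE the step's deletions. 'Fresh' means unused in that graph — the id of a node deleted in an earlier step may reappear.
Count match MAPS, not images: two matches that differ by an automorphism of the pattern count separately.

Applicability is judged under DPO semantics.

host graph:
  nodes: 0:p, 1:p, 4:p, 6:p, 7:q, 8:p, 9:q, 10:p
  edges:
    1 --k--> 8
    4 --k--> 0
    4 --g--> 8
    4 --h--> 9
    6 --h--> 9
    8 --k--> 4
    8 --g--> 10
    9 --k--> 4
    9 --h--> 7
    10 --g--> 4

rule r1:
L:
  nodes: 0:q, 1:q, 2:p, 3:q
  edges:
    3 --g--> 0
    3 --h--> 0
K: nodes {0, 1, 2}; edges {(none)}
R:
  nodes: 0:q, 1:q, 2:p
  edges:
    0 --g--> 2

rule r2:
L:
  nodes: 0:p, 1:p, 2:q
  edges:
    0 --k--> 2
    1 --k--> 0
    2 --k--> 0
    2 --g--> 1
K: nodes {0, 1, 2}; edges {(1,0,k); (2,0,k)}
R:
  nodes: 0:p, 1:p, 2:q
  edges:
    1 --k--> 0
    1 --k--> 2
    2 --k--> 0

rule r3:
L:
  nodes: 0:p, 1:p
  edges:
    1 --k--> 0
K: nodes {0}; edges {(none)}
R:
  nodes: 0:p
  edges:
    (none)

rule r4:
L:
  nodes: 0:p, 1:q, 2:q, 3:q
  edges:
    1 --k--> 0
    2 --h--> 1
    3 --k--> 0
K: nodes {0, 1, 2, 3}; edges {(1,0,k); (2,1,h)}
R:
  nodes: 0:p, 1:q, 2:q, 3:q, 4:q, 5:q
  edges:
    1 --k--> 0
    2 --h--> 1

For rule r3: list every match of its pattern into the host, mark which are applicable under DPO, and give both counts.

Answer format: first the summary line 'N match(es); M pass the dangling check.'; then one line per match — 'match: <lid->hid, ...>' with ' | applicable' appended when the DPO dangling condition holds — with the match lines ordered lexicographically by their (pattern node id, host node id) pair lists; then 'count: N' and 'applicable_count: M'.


3 match(es); 1 pass the dangling check.
match: 0->0, 1->4
match: 0->4, 1->8
match: 0->8, 1->1 | applicable
count: 3
applicable_count: 1


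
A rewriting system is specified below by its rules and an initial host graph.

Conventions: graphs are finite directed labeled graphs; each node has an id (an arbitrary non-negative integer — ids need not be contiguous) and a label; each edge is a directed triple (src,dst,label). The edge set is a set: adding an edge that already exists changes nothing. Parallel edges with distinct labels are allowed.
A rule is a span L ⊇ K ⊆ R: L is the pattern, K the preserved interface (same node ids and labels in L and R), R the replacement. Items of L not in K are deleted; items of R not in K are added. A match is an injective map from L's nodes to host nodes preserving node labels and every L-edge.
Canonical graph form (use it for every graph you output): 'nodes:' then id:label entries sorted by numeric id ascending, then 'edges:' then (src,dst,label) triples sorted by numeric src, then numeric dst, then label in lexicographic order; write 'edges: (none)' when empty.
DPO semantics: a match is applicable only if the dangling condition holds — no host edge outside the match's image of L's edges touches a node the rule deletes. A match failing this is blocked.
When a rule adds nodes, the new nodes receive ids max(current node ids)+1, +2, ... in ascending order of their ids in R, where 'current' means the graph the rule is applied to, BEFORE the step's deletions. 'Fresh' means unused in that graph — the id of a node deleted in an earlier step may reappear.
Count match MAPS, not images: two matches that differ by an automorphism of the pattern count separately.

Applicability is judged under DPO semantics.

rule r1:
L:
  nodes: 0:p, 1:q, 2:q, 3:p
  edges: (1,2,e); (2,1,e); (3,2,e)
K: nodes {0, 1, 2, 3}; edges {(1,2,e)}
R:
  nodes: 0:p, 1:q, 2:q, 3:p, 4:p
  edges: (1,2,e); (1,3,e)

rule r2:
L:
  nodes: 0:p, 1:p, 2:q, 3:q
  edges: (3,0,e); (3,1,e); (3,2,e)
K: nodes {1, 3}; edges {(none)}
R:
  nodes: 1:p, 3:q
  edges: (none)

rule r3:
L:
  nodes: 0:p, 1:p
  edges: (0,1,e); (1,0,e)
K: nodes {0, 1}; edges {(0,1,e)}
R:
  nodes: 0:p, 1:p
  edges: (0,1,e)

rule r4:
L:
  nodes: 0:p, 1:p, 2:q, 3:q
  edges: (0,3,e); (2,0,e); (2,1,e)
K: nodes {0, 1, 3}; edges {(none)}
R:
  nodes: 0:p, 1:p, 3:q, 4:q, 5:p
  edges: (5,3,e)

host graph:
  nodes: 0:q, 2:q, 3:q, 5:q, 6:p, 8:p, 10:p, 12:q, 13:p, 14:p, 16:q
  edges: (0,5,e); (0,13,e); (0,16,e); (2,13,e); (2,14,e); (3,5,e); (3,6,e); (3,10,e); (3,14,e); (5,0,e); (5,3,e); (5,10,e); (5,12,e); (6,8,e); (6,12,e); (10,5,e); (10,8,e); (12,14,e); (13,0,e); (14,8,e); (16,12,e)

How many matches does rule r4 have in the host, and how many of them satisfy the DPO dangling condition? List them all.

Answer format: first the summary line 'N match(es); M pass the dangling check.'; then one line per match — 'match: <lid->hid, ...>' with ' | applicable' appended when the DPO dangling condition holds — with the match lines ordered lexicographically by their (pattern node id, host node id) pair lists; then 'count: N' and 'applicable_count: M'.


5 match(es); 1 pass the dangling check.
match: 0->6, 1->10, 2->3, 3->12
match: 0->6, 1->14, 2->3, 3->12
match: 0->10, 1->6, 2->3, 3->5
match: 0->10, 1->14, 2->3, 3->5
match: 0->13, 1->14, 2->2, 3->0 | applicable
count: 5
applicable_count: 1
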